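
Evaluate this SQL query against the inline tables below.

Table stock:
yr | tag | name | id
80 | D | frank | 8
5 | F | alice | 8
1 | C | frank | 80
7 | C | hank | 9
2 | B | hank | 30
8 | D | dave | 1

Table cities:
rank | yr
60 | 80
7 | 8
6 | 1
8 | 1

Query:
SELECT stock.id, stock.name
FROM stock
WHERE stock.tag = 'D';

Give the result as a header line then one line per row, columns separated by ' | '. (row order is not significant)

== RESULT ==
stock.id | stock.name
8 | frank
1 | dave

Derivation:
After WHERE (2 rows):
stock.yr | stock.tag | stock.name | stock.id
80 | D | frank | 8
8 | D | dave | 1
After SELECT (2 rows):
stock.id | stock.name
8 | frank
1 | dave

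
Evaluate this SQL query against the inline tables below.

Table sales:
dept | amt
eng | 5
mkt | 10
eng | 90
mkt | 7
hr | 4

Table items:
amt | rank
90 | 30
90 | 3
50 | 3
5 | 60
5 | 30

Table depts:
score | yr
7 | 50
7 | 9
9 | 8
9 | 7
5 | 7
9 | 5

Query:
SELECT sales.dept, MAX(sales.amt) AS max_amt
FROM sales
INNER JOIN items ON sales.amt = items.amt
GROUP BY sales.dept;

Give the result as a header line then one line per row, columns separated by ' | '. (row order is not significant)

== RESULT ==
sales.dept | max_amt
eng | 90

Derivation:
After JOIN items (4 rows):
sales.dept | sales.amt | items.amt | items.rank
eng | 5 | 5 | 60
eng | 5 | 5 | 30
eng | 90 | 90 | 30
eng | 90 | 90 | 3
After GROUP BY (1 rows):
sales.dept | max_amt
eng | 90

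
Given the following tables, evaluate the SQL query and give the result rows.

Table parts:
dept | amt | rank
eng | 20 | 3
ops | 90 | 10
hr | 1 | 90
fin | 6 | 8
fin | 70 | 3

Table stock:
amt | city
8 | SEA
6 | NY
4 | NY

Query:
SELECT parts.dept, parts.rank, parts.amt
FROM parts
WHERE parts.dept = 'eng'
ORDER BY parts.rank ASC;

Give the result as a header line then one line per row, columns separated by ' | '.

== RESULT ==
parts.dept | parts.rank | parts.amt
eng | 3 | 20

Derivation:
After WHERE (1 rows):
parts.dept | parts.amt | parts.rank
eng | 20 | 3
After SELECT (1 rows):
parts.dept | parts.rank | parts.amt
eng | 3 | 20
After ORDER BY (1 rows):
parts.dept | parts.rank | parts.amt
eng | 3 | 20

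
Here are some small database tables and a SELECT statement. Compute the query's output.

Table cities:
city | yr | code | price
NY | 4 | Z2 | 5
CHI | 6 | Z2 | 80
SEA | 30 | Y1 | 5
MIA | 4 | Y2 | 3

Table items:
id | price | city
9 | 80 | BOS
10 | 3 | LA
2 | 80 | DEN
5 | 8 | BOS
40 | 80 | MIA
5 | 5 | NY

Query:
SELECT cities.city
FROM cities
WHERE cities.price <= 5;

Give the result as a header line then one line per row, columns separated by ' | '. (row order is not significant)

== RESULT ==
cities.city
NY
SEA
MIA

Derivation:
After WHERE (3 rows):
cities.city | cities.yr | cities.code | cities.price
NY | 4 | Z2 | 5
SEA | 30 | Y1 | 5
MIA | 4 | Y2 | 3
After SELECT (3 rows):
cities.city
NY
SEA
MIA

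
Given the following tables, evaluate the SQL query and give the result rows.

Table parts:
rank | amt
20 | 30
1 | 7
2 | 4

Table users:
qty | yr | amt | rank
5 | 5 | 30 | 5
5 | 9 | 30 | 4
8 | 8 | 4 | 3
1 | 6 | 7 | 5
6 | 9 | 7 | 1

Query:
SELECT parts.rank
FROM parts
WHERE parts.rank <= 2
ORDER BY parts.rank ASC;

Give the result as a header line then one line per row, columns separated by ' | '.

After WHERE (2 rows):
parts.rank | parts.amt
1 | 7
2 | 4
After SELECT (2 rows):
parts.rank
1
2
After ORDER BY (2 rows):
parts.rank
1
2

== RESULT ==
parts.rank
1
2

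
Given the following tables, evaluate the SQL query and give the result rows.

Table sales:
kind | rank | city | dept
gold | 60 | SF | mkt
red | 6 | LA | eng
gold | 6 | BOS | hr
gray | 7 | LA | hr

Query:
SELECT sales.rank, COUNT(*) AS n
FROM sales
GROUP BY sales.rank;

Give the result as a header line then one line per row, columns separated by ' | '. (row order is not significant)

== RESULT ==
sales.rank | n
60 | 1
6 | 2
7 | 1

Derivation:
After GROUP BY (3 rows):
sales.rank | n
60 | 1
6 | 2
7 | 1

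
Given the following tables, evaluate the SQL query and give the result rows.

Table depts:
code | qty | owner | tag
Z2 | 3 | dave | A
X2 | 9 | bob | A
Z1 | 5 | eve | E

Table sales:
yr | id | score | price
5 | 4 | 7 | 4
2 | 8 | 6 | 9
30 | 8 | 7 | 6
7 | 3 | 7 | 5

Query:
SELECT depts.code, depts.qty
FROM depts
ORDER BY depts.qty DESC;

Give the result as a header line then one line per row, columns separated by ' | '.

== RESULT ==
depts.code | depts.qty
X2 | 9
Z1 | 5
Z2 | 3

Derivation:
After SELECT (3 rows):
depts.code | depts.qty
Z2 | 3
X2 | 9
Z1 | 5
After ORDER BY (3 rows):
depts.code | depts.qty
X2 | 9
Z1 | 5
Z2 | 3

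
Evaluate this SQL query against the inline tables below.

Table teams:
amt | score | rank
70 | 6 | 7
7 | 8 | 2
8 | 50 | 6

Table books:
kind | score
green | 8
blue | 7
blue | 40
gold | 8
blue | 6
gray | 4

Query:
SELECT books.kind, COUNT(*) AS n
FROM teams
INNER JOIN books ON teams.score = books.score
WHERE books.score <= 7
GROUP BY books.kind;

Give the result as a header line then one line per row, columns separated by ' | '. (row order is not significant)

== RESULT ==
books.kind | n
blue | 1

Derivation:
After JOIN books (3 rows):
teams.amt | teams.score | teams.rank | books.kind | books.score
70 | 6 | 7 | blue | 6
7 | 8 | 2 | green | 8
7 | 8 | 2 | gold | 8
After WHERE (1 rows):
teams.amt | teams.score | teams.rank | books.kind | books.score
70 | 6 | 7 | blue | 6
After GROUP BY (1 rows):
books.kind | n
blue | 1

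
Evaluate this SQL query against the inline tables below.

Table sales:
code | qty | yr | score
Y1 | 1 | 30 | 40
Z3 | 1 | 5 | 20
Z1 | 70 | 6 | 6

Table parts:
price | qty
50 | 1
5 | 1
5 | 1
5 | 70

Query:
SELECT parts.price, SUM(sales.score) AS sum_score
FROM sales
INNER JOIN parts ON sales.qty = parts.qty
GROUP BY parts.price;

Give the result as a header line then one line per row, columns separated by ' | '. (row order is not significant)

After JOIN parts (7 rows):
sales.code | sales.qty | sales.yr | sales.score | parts.price | parts.qty
Y1 | 1 | 30 | 40 | 50 | 1
Y1 | 1 | 30 | 40 | 5 | 1
Y1 | 1 | 30 | 40 | 5 | 1
Z3 | 1 | 5 | 20 | 50 | 1
Z3 | 1 | 5 | 20 | 5 | 1
Z3 | 1 | 5 | 20 | 5 | 1
Z1 | 70 | 6 | 6 | 5 | 70
After GROUP BY (2 rows):
parts.price | sum_score
50 | 60
5 | 126

== RESULT ==
parts.price | sum_score
50 | 60
5 | 126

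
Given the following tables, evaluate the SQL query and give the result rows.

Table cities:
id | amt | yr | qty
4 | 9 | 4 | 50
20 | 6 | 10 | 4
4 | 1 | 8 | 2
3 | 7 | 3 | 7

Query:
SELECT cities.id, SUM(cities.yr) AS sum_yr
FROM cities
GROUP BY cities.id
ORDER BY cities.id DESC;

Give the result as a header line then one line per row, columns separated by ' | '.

== RESULT ==
cities.id | sum_yr
20 | 10
4 | 12
3 | 3

Derivation:
After GROUP BY (3 rows):
cities.id | sum_yr
4 | 12
20 | 10
3 | 3
After ORDER BY (3 rows):
cities.id | sum_yr
20 | 10
4 | 12
3 | 3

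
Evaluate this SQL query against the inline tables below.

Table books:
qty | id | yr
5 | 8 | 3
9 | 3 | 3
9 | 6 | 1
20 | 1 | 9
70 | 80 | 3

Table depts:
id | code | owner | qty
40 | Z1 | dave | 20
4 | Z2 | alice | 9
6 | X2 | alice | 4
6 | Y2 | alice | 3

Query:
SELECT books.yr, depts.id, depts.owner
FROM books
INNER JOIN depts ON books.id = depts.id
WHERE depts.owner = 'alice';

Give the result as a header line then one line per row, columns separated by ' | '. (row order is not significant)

== RESULT ==
books.yr | depts.id | depts.owner
1 | 6 | alice
1 | 6 | alice

Derivation:
After JOIN depts (2 rows):
books.qty | books.id | books.yr | depts.id | depts.code | depts.owner | depts.qty
9 | 6 | 1 | 6 | X2 | alice | 4
9 | 6 | 1 | 6 | Y2 | alice | 3
After WHERE (2 rows):
books.qty | books.id | books.yr | depts.id | depts.code | depts.owner | depts.qty
9 | 6 | 1 | 6 | X2 | alice | 4
9 | 6 | 1 | 6 | Y2 | alice | 3
After SELECT (2 rows):
books.yr | depts.id | depts.owner
1 | 6 | alice
1 | 6 | alice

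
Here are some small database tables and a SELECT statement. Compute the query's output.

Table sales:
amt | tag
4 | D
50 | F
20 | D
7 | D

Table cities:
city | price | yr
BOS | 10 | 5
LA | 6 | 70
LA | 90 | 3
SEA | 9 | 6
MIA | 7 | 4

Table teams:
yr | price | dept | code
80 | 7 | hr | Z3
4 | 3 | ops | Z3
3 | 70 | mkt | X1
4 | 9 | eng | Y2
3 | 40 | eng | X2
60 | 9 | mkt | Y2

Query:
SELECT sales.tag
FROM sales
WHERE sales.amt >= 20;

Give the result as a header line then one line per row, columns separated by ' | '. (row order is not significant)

After WHERE (2 rows):
sales.amt | sales.tag
50 | F
20 | D
After SELECT (2 rows):
sales.tag
F
D

== RESULT ==
sales.tag
F
D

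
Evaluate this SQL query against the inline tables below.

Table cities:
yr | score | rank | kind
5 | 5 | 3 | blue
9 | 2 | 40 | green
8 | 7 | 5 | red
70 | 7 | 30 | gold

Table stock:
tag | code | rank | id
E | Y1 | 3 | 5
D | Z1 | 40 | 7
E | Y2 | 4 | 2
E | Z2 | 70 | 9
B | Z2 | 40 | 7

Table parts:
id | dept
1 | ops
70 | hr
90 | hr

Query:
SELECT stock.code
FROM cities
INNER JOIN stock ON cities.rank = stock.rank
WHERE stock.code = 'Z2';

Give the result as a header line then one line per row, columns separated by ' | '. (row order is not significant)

After JOIN stock (3 rows):
cities.yr | cities.score | cities.rank | cities.kind | stock.tag | stock.code | stock.rank | stock.id
5 | 5 | 3 | blue | E | Y1 | 3 | 5
9 | 2 | 40 | green | D | Z1 | 40 | 7
9 | 2 | 40 | green | B | Z2 | 40 | 7
After WHERE (1 rows):
cities.yr | cities.score | cities.rank | cities.kind | stock.tag | stock.code | stock.rank | stock.id
9 | 2 | 40 | green | B | Z2 | 40 | 7
After SELECT (1 rows):
stock.code
Z2

== RESULT ==
stock.code
Z2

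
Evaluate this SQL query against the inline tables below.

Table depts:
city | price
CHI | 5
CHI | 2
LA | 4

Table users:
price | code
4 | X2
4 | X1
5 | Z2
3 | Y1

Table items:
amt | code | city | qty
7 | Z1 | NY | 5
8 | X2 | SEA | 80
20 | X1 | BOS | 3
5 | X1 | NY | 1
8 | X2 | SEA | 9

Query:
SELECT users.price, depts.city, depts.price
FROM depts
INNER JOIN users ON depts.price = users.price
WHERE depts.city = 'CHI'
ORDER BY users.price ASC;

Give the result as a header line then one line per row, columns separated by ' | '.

After JOIN users (3 rows):
depts.city | depts.price | users.price | users.code
CHI | 5 | 5 | Z2
LA | 4 | 4 | X2
LA | 4 | 4 | X1
After WHERE (1 rows):
depts.city | depts.price | users.price | users.code
CHI | 5 | 5 | Z2
After SELECT (1 rows):
users.price | depts.city | depts.price
5 | CHI | 5
After ORDER BY (1 rows):
users.price | depts.city | depts.price
5 | CHI | 5

== RESULT ==
users.price | depts.city | depts.price
5 | CHI | 5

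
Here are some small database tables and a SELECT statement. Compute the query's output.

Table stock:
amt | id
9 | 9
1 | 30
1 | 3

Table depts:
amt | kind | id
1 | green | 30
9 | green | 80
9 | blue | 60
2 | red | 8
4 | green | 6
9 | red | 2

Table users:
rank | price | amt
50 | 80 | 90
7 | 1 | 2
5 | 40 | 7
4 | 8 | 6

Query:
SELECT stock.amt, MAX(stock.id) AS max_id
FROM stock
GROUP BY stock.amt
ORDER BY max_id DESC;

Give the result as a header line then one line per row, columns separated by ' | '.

== RESULT ==
stock.amt | max_id
1 | 30
9 | 9

Derivation:
After GROUP BY (2 rows):
stock.amt | max_id
9 | 9
1 | 30
After ORDER BY (2 rows):
stock.amt | max_id
1 | 30
9 | 9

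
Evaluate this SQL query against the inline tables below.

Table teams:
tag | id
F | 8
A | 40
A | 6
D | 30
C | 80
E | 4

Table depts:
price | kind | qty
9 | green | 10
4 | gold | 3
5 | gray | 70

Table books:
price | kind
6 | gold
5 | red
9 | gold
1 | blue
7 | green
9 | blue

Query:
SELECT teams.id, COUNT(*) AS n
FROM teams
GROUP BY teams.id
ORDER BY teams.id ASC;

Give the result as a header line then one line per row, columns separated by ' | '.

After GROUP BY (6 rows):
teams.id | n
8 | 1
40 | 1
6 | 1
30 | 1
80 | 1
4 | 1
After ORDER BY (6 rows):
teams.id | n
4 | 1
6 | 1
8 | 1
30 | 1
40 | 1
80 | 1

== RESULT ==
teams.id | n
4 | 1
6 | 1
8 | 1
30 | 1
40 | 1
80 | 1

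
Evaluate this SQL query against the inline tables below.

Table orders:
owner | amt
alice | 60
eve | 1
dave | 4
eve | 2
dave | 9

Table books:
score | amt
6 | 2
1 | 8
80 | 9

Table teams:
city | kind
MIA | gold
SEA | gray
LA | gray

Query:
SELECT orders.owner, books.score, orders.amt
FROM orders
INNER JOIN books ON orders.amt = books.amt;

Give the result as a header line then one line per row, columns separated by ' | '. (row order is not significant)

After JOIN books (2 rows):
orders.owner | orders.amt | books.score | books.amt
eve | 2 | 6 | 2
dave | 9 | 80 | 9
After SELECT (2 rows):
orders.owner | books.score | orders.amt
eve | 6 | 2
dave | 80 | 9

== RESULT ==
orders.owner | books.score | orders.amt
eve | 6 | 2
dave | 80 | 9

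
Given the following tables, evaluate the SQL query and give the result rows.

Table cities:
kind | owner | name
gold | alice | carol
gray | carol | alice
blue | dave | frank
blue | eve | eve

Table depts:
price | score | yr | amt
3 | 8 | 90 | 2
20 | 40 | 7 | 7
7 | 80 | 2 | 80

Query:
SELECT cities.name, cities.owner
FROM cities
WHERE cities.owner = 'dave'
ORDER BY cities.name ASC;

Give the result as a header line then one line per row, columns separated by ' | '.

After WHERE (1 rows):
cities.kind | cities.owner | cities.name
blue | dave | frank
After SELECT (1 rows):
cities.name | cities.owner
frank | dave
After ORDER BY (1 rows):
cities.name | cities.owner
frank | dave

== RESULT ==
cities.name | cities.owner
frank | dave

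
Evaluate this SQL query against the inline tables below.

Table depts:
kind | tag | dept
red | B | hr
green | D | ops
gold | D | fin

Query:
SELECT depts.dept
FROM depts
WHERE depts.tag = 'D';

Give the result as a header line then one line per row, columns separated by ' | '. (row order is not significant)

== RESULT ==
depts.dept
ops
fin

Derivation:
After WHERE (2 rows):
depts.kind | depts.tag | depts.dept
green | D | ops
gold | D | fin
After SELECT (2 rows):
depts.dept
ops
fin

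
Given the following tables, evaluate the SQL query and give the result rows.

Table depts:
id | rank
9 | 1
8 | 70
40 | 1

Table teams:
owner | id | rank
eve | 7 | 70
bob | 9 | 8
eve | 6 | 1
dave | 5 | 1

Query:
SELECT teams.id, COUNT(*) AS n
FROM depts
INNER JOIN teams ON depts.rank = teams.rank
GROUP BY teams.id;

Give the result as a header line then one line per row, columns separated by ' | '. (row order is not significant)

== RESULT ==
teams.id | n
6 | 2
5 | 2
7 | 1

Derivation:
After JOIN teams (5 rows):
depts.id | depts.rank | teams.owner | teams.id | teams.rank
9 | 1 | eve | 6 | 1
9 | 1 | dave | 5 | 1
8 | 70 | eve | 7 | 70
40 | 1 | eve | 6 | 1
40 | 1 | dave | 5 | 1
After GROUP BY (3 rows):
teams.id | n
6 | 2
5 | 2
7 | 1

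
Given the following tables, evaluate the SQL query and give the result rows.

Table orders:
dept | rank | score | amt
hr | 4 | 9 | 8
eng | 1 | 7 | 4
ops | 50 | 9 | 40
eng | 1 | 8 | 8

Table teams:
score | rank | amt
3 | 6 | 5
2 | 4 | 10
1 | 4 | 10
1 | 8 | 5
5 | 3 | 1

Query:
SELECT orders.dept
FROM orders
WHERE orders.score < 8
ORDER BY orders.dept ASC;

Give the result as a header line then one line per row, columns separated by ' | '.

After WHERE (1 rows):
orders.dept | orders.rank | orders.score | orders.amt
eng | 1 | 7 | 4
After SELECT (1 rows):
orders.dept
eng
After ORDER BY (1 rows):
orders.dept
eng

== RESULT ==
orders.dept
eng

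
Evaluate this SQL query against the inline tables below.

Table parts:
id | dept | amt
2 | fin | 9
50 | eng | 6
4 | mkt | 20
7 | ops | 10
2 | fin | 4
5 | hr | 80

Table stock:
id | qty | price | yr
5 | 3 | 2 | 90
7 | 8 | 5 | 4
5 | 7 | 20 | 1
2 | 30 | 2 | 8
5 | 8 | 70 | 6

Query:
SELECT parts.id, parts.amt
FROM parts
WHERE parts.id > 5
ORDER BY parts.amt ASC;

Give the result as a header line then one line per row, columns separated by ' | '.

== RESULT ==
parts.id | parts.amt
50 | 6
7 | 10

Derivation:
After WHERE (2 rows):
parts.id | parts.dept | parts.amt
50 | eng | 6
7 | ops | 10
After SELECT (2 rows):
parts.id | parts.amt
50 | 6
7 | 10
After ORDER BY (2 rows):
parts.id | parts.amt
50 | 6
7 | 10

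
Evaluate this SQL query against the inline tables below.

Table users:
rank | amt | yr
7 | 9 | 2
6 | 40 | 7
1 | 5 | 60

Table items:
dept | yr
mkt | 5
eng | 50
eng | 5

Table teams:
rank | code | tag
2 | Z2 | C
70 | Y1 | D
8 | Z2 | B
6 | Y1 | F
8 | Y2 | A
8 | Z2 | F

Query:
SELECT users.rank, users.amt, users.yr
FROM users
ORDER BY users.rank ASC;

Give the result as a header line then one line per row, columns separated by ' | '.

== RESULT ==
users.rank | users.amt | users.yr
1 | 5 | 60
6 | 40 | 7
7 | 9 | 2

Derivation:
After SELECT (3 rows):
users.rank | users.amt | users.yr
7 | 9 | 2
6 | 40 | 7
1 | 5 | 60
After ORDER BY (3 rows):
users.rank | users.amt | users.yr
1 | 5 | 60
6 | 40 | 7
7 | 9 | 2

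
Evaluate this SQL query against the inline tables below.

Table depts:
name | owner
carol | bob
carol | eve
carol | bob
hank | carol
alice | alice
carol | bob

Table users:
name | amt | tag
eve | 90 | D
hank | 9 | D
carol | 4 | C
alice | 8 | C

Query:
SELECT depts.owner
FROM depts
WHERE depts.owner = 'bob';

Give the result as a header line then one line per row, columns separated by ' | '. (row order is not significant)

After WHERE (3 rows):
depts.name | depts.owner
carol | bob
carol | bob
carol | bob
After SELECT (3 rows):
depts.owner
bob
bob
bob

== RESULT ==
depts.owner
bob
bob
bob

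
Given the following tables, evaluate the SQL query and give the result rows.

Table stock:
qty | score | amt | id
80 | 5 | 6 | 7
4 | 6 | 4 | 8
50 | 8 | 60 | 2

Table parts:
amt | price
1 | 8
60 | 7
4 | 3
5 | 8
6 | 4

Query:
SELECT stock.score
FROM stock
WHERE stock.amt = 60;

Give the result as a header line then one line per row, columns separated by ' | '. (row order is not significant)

After WHERE (1 rows):
stock.qty | stock.score | stock.amt | stock.id
50 | 8 | 60 | 2
After SELECT (1 rows):
stock.score
8

== RESULT ==
stock.score
8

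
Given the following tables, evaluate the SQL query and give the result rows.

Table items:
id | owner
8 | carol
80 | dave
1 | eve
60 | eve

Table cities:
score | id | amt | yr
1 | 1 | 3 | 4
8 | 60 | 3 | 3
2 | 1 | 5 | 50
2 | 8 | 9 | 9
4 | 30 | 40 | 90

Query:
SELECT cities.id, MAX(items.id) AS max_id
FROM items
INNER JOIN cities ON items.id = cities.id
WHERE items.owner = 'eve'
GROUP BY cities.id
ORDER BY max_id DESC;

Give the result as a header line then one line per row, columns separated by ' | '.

After JOIN cities (4 rows):
items.id | items.owner | cities.score | cities.id | cities.amt | cities.yr
8 | carol | 2 | 8 | 9 | 9
1 | eve | 1 | 1 | 3 | 4
1 | eve | 2 | 1 | 5 | 50
60 | eve | 8 | 60 | 3 | 3
After WHERE (3 rows):
items.id | items.owner | cities.score | cities.id | cities.amt | cities.yr
1 | eve | 1 | 1 | 3 | 4
1 | eve | 2 | 1 | 5 | 50
60 | eve | 8 | 60 | 3 | 3
After GROUP BY (2 rows):
cities.id | max_id
1 | 1
60 | 60
After ORDER BY (2 rows):
cities.id | max_id
60 | 60
1 | 1

== RESULT ==
cities.id | max_id
60 | 60
1 | 1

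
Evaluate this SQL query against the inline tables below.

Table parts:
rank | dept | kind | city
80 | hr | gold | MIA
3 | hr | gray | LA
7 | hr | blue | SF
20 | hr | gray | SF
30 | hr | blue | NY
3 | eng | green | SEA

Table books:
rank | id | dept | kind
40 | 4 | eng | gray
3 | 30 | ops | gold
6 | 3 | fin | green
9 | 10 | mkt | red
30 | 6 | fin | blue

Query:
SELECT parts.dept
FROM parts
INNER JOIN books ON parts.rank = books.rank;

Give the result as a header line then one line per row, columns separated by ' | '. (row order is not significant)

After JOIN books (3 rows):
parts.rank | parts.dept | parts.kind | parts.city | books.rank | books.id | books.dept | books.kind
3 | hr | gray | LA | 3 | 30 | ops | gold
30 | hr | blue | NY | 30 | 6 | fin | blue
3 | eng | green | SEA | 3 | 30 | ops | gold
After SELECT (3 rows):
parts.dept
hr
hr
eng

== RESULT ==
parts.dept
hr
hr
eng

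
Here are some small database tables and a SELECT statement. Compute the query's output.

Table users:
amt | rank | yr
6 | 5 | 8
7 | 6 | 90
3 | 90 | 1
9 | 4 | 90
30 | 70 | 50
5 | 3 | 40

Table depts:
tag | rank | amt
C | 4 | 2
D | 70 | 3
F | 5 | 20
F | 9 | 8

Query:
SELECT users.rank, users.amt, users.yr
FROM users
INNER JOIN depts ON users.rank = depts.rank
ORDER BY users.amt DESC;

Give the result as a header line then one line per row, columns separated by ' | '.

== RESULT ==
users.rank | users.amt | users.yr
70 | 30 | 50
4 | 9 | 90
5 | 6 | 8

Derivation:
After JOIN depts (3 rows):
users.amt | users.rank | users.yr | depts.tag | depts.rank | depts.amt
6 | 5 | 8 | F | 5 | 20
9 | 4 | 90 | C | 4 | 2
30 | 70 | 50 | D | 70 | 3
After SELECT (3 rows):
users.rank | users.amt | users.yr
5 | 6 | 8
4 | 9 | 90
70 | 30 | 50
After ORDER BY (3 rows):
users.rank | users.amt | users.yr
70 | 30 | 50
4 | 9 | 90
5 | 6 | 8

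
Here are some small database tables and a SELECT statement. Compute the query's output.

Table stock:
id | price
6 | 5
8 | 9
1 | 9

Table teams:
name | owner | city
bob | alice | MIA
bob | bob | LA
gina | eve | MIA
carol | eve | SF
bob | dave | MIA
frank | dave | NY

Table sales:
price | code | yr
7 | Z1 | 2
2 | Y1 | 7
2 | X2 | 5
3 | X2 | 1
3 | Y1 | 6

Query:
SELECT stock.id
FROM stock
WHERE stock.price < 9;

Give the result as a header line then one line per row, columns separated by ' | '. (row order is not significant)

== RESULT ==
stock.id
6

Derivation:
After WHERE (1 rows):
stock.id | stock.price
6 | 5
After SELECT (1 rows):
stock.id
6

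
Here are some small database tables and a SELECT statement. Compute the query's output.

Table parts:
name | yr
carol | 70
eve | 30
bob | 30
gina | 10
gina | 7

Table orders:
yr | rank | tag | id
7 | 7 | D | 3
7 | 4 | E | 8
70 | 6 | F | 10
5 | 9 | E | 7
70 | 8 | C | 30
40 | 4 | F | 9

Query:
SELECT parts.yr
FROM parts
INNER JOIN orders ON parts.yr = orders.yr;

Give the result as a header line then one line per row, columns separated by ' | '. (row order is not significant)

== RESULT ==
parts.yr
70
70
7
7

Derivation:
After JOIN orders (4 rows):
parts.name | parts.yr | orders.yr | orders.rank | orders.tag | orders.id
carol | 70 | 70 | 6 | F | 10
carol | 70 | 70 | 8 | C | 30
gina | 7 | 7 | 7 | D | 3
gina | 7 | 7 | 4 | E | 8
After SELECT (4 rows):
parts.yr
70
70
7
7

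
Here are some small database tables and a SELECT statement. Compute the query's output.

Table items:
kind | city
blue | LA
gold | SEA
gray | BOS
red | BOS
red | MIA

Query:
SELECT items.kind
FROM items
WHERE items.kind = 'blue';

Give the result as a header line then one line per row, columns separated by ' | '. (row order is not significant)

== RESULT ==
items.kind
blue

Derivation:
After WHERE (1 rows):
items.kind | items.city
blue | LA
After SELECT (1 rows):
items.kind
blue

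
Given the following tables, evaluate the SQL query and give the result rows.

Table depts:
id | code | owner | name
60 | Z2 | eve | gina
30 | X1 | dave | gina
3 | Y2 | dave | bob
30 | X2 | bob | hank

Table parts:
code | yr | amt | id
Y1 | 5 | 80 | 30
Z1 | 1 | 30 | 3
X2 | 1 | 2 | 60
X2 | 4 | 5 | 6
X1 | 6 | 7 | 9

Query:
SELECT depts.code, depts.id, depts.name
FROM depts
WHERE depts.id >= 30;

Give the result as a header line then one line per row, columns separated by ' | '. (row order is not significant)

After WHERE (3 rows):
depts.id | depts.code | depts.owner | depts.name
60 | Z2 | eve | gina
30 | X1 | dave | gina
30 | X2 | bob | hank
After SELECT (3 rows):
depts.code | depts.id | depts.name
Z2 | 60 | gina
X1 | 30 | gina
X2 | 30 | hank

== RESULT ==
depts.code | depts.id | depts.name
Z2 | 60 | gina
X1 | 30 | gina
X2 | 30 | hank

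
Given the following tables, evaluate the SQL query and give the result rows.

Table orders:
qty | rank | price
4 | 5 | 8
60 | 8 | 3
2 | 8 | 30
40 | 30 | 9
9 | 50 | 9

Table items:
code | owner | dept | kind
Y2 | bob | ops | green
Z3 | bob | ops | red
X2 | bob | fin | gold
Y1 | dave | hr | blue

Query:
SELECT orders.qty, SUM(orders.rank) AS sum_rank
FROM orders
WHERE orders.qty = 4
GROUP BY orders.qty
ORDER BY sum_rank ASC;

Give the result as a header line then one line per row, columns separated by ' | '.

== RESULT ==
orders.qty | sum_rank
4 | 5

Derivation:
After WHERE (1 rows):
orders.qty | orders.rank | orders.price
4 | 5 | 8
After GROUP BY (1 rows):
orders.qty | sum_rank
4 | 5
After ORDER BY (1 rows):
orders.qty | sum_rank
4 | 5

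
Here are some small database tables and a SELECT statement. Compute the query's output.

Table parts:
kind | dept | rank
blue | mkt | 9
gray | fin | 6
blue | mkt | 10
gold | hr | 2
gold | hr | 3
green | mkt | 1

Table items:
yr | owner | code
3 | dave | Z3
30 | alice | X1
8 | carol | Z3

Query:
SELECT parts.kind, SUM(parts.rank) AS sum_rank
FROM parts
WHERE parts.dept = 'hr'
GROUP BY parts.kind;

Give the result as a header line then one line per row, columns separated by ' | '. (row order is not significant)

== RESULT ==
parts.kind | sum_rank
gold | 5

Derivation:
After WHERE (2 rows):
parts.kind | parts.dept | parts.rank
gold | hr | 2
gold | hr | 3
After GROUP BY (1 rows):
parts.kind | sum_rank
gold | 5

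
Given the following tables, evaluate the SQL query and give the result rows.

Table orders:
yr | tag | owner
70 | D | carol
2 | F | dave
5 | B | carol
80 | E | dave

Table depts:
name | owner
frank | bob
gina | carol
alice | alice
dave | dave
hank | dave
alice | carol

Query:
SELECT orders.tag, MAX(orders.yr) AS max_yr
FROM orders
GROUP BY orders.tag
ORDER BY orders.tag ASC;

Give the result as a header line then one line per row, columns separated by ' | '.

== RESULT ==
orders.tag | max_yr
B | 5
D | 70
E | 80
F | 2

Derivation:
After GROUP BY (4 rows):
orders.tag | max_yr
D | 70
F | 2
B | 5
E | 80
After ORDER BY (4 rows):
orders.tag | max_yr
B | 5
D | 70
E | 80
F | 2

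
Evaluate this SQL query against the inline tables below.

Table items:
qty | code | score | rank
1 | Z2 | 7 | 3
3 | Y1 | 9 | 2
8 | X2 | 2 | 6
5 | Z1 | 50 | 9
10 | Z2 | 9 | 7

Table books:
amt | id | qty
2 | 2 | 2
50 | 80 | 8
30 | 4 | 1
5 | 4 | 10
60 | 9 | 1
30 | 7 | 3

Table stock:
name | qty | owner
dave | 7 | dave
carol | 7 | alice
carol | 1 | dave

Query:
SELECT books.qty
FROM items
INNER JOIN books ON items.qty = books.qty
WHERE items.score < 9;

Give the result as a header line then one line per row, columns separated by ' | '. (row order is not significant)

After JOIN books (5 rows):
items.qty | items.code | items.score | items.rank | books.amt | books.id | books.qty
1 | Z2 | 7 | 3 | 30 | 4 | 1
1 | Z2 | 7 | 3 | 60 | 9 | 1
3 | Y1 | 9 | 2 | 30 | 7 | 3
8 | X2 | 2 | 6 | 50 | 80 | 8
10 | Z2 | 9 | 7 | 5 | 4 | 10
After WHERE (3 rows):
items.qty | items.code | items.score | items.rank | books.amt | books.id | books.qty
1 | Z2 | 7 | 3 | 30 | 4 | 1
1 | Z2 | 7 | 3 | 60 | 9 | 1
8 | X2 | 2 | 6 | 50 | 80 | 8
After SELECT (3 rows):
books.qty
1
1
8

== RESULT ==
books.qty
1
1
8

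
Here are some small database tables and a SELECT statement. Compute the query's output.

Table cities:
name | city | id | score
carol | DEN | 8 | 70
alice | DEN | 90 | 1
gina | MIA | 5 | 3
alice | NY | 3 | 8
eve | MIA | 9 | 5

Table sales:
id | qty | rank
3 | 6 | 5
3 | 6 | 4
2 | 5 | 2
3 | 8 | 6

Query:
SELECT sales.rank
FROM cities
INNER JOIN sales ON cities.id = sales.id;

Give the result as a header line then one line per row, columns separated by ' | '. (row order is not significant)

== RESULT ==
sales.rank
5
4
6

Derivation:
After JOIN sales (3 rows):
cities.name | cities.city | cities.id | cities.score | sales.id | sales.qty | sales.rank
alice | NY | 3 | 8 | 3 | 6 | 5
alice | NY | 3 | 8 | 3 | 6 | 4
alice | NY | 3 | 8 | 3 | 8 | 6
After SELECT (3 rows):
sales.rank
5
4
6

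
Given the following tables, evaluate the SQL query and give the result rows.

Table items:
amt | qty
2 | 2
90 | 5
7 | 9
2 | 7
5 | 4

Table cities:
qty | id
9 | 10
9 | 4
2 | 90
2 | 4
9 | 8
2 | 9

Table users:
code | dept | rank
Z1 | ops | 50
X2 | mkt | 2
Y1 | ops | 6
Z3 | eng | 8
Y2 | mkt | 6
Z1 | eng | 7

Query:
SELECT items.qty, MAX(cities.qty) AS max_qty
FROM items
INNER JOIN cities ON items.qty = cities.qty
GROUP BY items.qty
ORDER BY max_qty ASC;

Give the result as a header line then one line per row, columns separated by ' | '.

After JOIN cities (6 rows):
items.amt | items.qty | cities.qty | cities.id
2 | 2 | 2 | 90
2 | 2 | 2 | 4
2 | 2 | 2 | 9
7 | 9 | 9 | 10
7 | 9 | 9 | 4
7 | 9 | 9 | 8
After GROUP BY (2 rows):
items.qty | max_qty
2 | 2
9 | 9
After ORDER BY (2 rows):
items.qty | max_qty
2 | 2
9 | 9

== RESULT ==
items.qty | max_qty
2 | 2
9 | 9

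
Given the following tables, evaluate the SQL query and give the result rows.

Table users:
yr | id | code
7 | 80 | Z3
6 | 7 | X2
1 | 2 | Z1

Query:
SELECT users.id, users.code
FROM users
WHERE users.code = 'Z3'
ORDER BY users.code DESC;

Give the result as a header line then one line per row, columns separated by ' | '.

After WHERE (1 rows):
users.yr | users.id | users.code
7 | 80 | Z3
After SELECT (1 rows):
users.id | users.code
80 | Z3
After ORDER BY (1 rows):
users.id | users.code
80 | Z3

== RESULT ==
users.id | users.code
80 | Z3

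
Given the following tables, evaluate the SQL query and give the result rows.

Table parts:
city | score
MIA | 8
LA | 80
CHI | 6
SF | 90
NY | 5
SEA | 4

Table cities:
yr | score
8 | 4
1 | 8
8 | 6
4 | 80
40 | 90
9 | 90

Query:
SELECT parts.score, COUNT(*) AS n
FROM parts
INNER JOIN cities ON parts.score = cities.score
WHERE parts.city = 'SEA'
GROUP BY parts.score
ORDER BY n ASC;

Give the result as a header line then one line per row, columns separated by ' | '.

After JOIN cities (6 rows):
parts.city | parts.score | cities.yr | cities.score
MIA | 8 | 1 | 8
LA | 80 | 4 | 80
CHI | 6 | 8 | 6
SF | 90 | 40 | 90
SF | 90 | 9 | 90
SEA | 4 | 8 | 4
After WHERE (1 rows):
parts.city | parts.score | cities.yr | cities.score
SEA | 4 | 8 | 4
After GROUP BY (1 rows):
parts.score | n
4 | 1
After ORDER BY (1 rows):
parts.score | n
4 | 1

== RESULT ==
parts.score | n
4 | 1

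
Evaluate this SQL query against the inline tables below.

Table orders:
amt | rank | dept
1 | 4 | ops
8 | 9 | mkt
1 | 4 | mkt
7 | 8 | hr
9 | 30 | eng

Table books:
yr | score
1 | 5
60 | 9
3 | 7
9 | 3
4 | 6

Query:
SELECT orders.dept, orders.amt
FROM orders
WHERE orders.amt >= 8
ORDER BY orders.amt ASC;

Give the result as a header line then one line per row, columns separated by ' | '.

== RESULT ==
orders.dept | orders.amt
mkt | 8
eng | 9

Derivation:
After WHERE (2 rows):
orders.amt | orders.rank | orders.dept
8 | 9 | mkt
9 | 30 | eng
After SELECT (2 rows):
orders.dept | orders.amt
mkt | 8
eng | 9
After ORDER BY (2 rows):
orders.dept | orders.amt
mkt | 8
eng | 9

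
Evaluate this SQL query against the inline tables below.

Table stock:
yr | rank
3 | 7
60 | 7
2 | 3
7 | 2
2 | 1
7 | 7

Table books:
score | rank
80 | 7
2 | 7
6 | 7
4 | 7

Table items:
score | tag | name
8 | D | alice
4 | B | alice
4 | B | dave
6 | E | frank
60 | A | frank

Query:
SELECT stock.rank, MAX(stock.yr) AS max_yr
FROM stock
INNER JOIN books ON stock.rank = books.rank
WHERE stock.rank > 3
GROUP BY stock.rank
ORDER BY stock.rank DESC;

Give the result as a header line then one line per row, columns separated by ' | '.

After JOIN books (12 rows):
stock.yr | stock.rank | books.score | books.rank
3 | 7 | 80 | 7
3 | 7 | 2 | 7
3 | 7 | 6 | 7
3 | 7 | 4 | 7
60 | 7 | 80 | 7
60 | 7 | 2 | 7
60 | 7 | 6 | 7
60 | 7 | 4 | 7
7 | 7 | 80 | 7
7 | 7 | 2 | 7
7 | 7 | 6 | 7
7 | 7 | 4 | 7
After WHERE (12 rows):
stock.yr | stock.rank | books.score | books.rank
3 | 7 | 80 | 7
3 | 7 | 2 | 7
3 | 7 | 6 | 7
3 | 7 | 4 | 7
60 | 7 | 80 | 7
60 | 7 | 2 | 7
60 | 7 | 6 | 7
60 | 7 | 4 | 7
7 | 7 | 80 | 7
7 | 7 | 2 | 7
7 | 7 | 6 | 7
7 | 7 | 4 | 7
After GROUP BY (1 rows):
stock.rank | max_yr
7 | 60
After ORDER BY (1 rows):
stock.rank | max_yr
7 | 60

== RESULT ==
stock.rank | max_yr
7 | 60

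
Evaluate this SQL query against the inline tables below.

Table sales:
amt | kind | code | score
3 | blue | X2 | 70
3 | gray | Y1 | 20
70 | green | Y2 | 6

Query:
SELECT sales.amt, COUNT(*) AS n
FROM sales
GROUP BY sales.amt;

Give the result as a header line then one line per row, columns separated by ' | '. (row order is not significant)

== RESULT ==
sales.amt | n
3 | 2
70 | 1

Derivation:
After GROUP BY (2 rows):
sales.amt | n
3 | 2
70 | 1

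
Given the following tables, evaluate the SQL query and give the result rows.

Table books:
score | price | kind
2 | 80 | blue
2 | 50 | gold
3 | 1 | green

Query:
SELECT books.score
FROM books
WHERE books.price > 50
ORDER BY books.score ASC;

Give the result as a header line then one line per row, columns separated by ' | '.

After WHERE (1 rows):
books.score | books.price | books.kind
2 | 80 | blue
After SELECT (1 rows):
books.score
2
After ORDER BY (1 rows):
books.score
2

== RESULT ==
books.score
2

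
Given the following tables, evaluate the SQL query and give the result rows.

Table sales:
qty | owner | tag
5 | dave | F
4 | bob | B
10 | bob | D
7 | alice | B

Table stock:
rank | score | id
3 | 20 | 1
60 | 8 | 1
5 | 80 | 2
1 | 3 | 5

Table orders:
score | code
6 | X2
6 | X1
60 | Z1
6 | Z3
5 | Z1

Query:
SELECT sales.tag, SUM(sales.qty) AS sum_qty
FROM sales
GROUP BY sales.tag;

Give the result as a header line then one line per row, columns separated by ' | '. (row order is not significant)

After GROUP BY (3 rows):
sales.tag | sum_qty
F | 5
B | 11
D | 10

== RESULT ==
sales.tag | sum_qty
F | 5
B | 11
D | 10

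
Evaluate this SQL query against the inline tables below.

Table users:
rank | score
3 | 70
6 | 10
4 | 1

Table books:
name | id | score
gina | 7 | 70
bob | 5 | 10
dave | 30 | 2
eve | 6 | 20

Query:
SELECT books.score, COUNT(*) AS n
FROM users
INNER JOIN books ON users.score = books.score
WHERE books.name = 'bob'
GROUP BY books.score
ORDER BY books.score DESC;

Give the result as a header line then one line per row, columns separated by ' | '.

== RESULT ==
books.score | n
10 | 1

Derivation:
After JOIN books (2 rows):
users.rank | users.score | books.name | books.id | books.score
3 | 70 | gina | 7 | 70
6 | 10 | bob | 5 | 10
After WHERE (1 rows):
users.rank | users.score | books.name | books.id | books.score
6 | 10 | bob | 5 | 10
After GROUP BY (1 rows):
books.score | n
10 | 1
After ORDER BY (1 rows):
books.score | n
10 | 1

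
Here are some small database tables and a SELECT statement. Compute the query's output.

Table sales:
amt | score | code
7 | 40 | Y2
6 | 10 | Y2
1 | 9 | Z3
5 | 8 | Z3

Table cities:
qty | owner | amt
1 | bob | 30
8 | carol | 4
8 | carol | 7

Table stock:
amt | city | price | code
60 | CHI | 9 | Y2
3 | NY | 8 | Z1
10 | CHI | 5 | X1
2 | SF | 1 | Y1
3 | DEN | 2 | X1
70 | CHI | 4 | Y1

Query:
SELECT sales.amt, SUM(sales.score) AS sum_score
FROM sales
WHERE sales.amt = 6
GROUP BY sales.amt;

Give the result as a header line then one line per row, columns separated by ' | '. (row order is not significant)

After WHERE (1 rows):
sales.amt | sales.score | sales.code
6 | 10 | Y2
After GROUP BY (1 rows):
sales.amt | sum_score
6 | 10

== RESULT ==
sales.amt | sum_score
6 | 10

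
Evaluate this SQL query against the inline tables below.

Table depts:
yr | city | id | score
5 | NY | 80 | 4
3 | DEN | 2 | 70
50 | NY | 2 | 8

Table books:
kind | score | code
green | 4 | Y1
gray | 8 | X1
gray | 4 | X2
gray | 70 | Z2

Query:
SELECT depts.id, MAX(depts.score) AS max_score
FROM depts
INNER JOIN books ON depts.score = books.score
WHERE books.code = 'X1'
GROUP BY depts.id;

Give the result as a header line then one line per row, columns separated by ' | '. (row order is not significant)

After JOIN books (4 rows):
depts.yr | depts.city | depts.id | depts.score | books.kind | books.score | books.code
5 | NY | 80 | 4 | green | 4 | Y1
5 | NY | 80 | 4 | gray | 4 | X2
3 | DEN | 2 | 70 | gray | 70 | Z2
50 | NY | 2 | 8 | gray | 8 | X1
After WHERE (1 rows):
depts.yr | depts.city | depts.id | depts.score | books.kind | books.score | books.code
50 | NY | 2 | 8 | gray | 8 | X1
After GROUP BY (1 rows):
depts.id | max_score
2 | 8

== RESULT ==
depts.id | max_score
2 | 8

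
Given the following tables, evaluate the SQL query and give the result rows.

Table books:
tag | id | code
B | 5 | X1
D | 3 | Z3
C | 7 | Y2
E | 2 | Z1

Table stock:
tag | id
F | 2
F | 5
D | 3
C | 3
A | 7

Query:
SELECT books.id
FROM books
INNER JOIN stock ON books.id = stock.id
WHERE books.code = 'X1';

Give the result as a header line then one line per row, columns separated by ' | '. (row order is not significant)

After JOIN stock (5 rows):
books.tag | books.id | books.code | stock.tag | stock.id
B | 5 | X1 | F | 5
D | 3 | Z3 | D | 3
D | 3 | Z3 | C | 3
C | 7 | Y2 | A | 7
E | 2 | Z1 | F | 2
After WHERE (1 rows):
books.tag | books.id | books.code | stock.tag | stock.id
B | 5 | X1 | F | 5
After SELECT (1 rows):
books.id
5

== RESULT ==
books.id
5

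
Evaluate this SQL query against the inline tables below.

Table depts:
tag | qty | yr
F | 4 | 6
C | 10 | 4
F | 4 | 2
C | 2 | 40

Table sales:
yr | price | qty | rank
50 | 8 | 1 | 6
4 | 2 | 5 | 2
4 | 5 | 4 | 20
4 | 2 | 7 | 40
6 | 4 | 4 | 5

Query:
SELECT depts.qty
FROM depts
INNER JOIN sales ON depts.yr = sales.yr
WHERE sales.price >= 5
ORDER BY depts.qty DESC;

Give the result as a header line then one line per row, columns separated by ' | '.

After JOIN sales (4 rows):
depts.tag | depts.qty | depts.yr | sales.yr | sales.price | sales.qty | sales.rank
F | 4 | 6 | 6 | 4 | 4 | 5
C | 10 | 4 | 4 | 2 | 5 | 2
C | 10 | 4 | 4 | 5 | 4 | 20
C | 10 | 4 | 4 | 2 | 7 | 40
After WHERE (1 rows):
depts.tag | depts.qty | depts.yr | sales.yr | sales.price | sales.qty | sales.rank
C | 10 | 4 | 4 | 5 | 4 | 20
After SELECT (1 rows):
depts.qty
10
After ORDER BY (1 rows):
depts.qty
10

== RESULT ==
depts.qty
10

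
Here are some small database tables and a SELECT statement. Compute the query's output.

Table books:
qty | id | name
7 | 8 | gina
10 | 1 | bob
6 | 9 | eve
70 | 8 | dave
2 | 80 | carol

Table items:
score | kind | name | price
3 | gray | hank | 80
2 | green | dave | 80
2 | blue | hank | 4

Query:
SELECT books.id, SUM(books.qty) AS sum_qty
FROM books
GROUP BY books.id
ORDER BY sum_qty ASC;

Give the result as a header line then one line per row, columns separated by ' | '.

== RESULT ==
books.id | sum_qty
80 | 2
9 | 6
1 | 10
8 | 77

Derivation:
After GROUP BY (4 rows):
books.id | sum_qty
8 | 77
1 | 10
9 | 6
80 | 2
After ORDER BY (4 rows):
books.id | sum_qty
80 | 2
9 | 6
1 | 10
8 | 77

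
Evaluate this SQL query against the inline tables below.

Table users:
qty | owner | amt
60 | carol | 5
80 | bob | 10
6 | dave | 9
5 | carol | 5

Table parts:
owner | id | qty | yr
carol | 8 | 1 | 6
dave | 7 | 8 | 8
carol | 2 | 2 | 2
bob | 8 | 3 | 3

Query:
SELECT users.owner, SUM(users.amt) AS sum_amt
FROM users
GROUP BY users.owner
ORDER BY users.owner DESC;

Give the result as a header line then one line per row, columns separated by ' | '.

== RESULT ==
users.owner | sum_amt
dave | 9
carol | 10
bob | 10

Derivation:
After GROUP BY (3 rows):
users.owner | sum_amt
carol | 10
bob | 10
dave | 9
After ORDER BY (3 rows):
users.owner | sum_amt
dave | 9
carol | 10
bob | 10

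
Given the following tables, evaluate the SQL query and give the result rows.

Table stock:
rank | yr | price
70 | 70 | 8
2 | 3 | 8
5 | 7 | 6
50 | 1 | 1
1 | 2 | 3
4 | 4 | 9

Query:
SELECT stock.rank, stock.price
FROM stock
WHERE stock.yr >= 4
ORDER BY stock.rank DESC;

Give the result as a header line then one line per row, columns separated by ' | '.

After WHERE (3 rows):
stock.rank | stock.yr | stock.price
70 | 70 | 8
5 | 7 | 6
4 | 4 | 9
After SELECT (3 rows):
stock.rank | stock.price
70 | 8
5 | 6
4 | 9
After ORDER BY (3 rows):
stock.rank | stock.price
70 | 8
5 | 6
4 | 9

== RESULT ==
stock.rank | stock.price
70 | 8
5 | 6
4 | 9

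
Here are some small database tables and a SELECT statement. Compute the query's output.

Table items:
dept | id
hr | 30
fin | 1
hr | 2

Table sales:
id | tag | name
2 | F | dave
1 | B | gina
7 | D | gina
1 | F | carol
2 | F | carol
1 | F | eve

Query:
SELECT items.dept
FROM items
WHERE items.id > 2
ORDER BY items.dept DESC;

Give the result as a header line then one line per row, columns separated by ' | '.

== RESULT ==
items.dept
hr

Derivation:
After WHERE (1 rows):
items.dept | items.id
hr | 30
After SELECT (1 rows):
items.dept
hr
After ORDER BY (1 rows):
items.dept
hr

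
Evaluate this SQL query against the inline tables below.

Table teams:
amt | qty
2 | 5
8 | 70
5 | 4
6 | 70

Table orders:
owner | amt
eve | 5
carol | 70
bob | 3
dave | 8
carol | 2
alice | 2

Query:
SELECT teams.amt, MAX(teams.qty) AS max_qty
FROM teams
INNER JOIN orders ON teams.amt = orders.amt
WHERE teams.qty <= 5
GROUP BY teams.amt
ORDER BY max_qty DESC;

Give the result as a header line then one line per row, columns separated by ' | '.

== RESULT ==
teams.amt | max_qty
2 | 5
5 | 4

Derivation:
After JOIN orders (4 rows):
teams.amt | teams.qty | orders.owner | orders.amt
2 | 5 | carol | 2
2 | 5 | alice | 2
8 | 70 | dave | 8
5 | 4 | eve | 5
After WHERE (3 rows):
teams.amt | teams.qty | orders.owner | orders.amt
2 | 5 | carol | 2
2 | 5 | alice | 2
5 | 4 | eve | 5
After GROUP BY (2 rows):
teams.amt | max_qty
2 | 5
5 | 4
After ORDER BY (2 rows):
teams.amt | max_qty
2 | 5
5 | 4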